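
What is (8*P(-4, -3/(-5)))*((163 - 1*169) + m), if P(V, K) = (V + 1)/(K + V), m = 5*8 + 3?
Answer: 4440/17 ≈ 261.18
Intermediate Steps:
m = 43 (m = 40 + 3 = 43)
P(V, K) = (1 + V)/(K + V)
(8*P(-4, -3/(-5)))*((163 - 1*169) + m) = (8*((1 - 4)/(-3/(-5) - 4)))*((163 - 1*169) + 43) = (8*(-3/(-3*(-1/5) - 4)))*((163 - 169) + 43) = (8*(-3/(3/5 - 4)))*(-6 + 43) = (8*(-3/(-17/5)))*37 = (8*(-5/17*(-3)))*37 = (8*(15/17))*37 = (120/17)*37 = 4440/17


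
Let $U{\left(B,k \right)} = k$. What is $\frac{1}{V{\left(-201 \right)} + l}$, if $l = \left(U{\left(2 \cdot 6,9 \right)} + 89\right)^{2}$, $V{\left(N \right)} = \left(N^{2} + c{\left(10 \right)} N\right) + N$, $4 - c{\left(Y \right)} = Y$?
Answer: $\frac{1}{51010} \approx 1.9604 \cdot 10^{-5}$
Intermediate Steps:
$c{\left(Y \right)} = 4 - Y$
$V{\left(N \right)} = N^{2} - 5 N$ ($V{\left(N \right)} = \left(N^{2} + \left(4 - 10\right) N\right) + N = \left(N^{2} - 6 N\right) + N = N^{2} - 5 N$)
$l = 9604$ ($l = \left(9 + 89\right)^{2} = 98^{2} = 9604$)
$\frac{1}{V{\left(-201 \right)} + l} = \frac{1}{- 201 \left(-5 - 201\right) + 9604} = \frac{1}{\left(-201\right) \left(-206\right) + 9604} = \frac{1}{41406 + 9604} = \frac{1}{51010}$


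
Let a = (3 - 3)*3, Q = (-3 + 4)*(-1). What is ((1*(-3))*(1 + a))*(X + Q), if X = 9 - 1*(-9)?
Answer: -51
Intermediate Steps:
Q = -1 (Q = 1*(-1) = -1)
a = 0 (a = 0*3 = 0)
X = 18 (X = 9 + 9 = 18)
((1*(-3))*(1 + a))*(X + Q) = ((1*(-3))*(1 + 0))*(18 - 1) = -3*1*17 = -3*17 = -51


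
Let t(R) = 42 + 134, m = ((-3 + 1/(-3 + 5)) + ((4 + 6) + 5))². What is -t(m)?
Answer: -176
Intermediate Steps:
m = 625/4 (m = ((-3 + 1/2) + (10 + 5))² = ((-3 + ½) + 15)² = (-5/2 + 15)² = (25/2)² = 625/4 ≈ 156.25)
t(R) = 176
-t(m) = -1*176 = -176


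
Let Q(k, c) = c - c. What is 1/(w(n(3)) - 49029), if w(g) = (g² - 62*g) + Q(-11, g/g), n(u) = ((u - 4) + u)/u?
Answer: -9/441629 ≈ -2.0379e-5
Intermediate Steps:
Q(k, c) = 0
n(u) = (-4 + 2*u)/u (n(u) = ((-4 + u) + u)/u = (-4 + 2*u)/u)
w(g) = g² - 62*g (w(g) = (g² - 62*g) + 0 = g² - 62*g)
1/(w(n(3)) - 49029) = 1/((2 - 4/3)*(-62 + (2 - 4/3)) - 49029) = 1/(2*(-62 + ⅔)/3 - 49029) = 1/((⅔)*(-184/3) - 49029) = 1/(-368/9 - 49029) = 1/(-441629/9) = -9/441629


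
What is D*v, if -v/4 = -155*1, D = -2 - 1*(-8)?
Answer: 3720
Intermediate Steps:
D = 6 (D = -2 + 8 = 6)
v = 620 (v = -(-620) = -4*(-155) = 620)
D*v = 6*620 = 3720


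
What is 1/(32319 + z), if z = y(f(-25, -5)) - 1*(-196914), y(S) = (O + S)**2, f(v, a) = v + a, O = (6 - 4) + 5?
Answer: 1/229762 ≈ 4.3523e-6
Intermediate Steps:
O = 7 (O = 2 + 5 = 7)
f(v, a) = a + v
y(S) = (7 + S)**2
z = 197443 (z = (7 + (-5 - 25))**2 - 1*(-196914) = (7 - 30)**2 + 196914 = (-23)**2 + 196914 = 529 + 196914 = 197443)
1/(32319 + z) = 1/(32319 + 197443) = 1/229762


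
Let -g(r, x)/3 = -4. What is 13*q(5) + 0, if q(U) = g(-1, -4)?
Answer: 156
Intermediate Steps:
g(r, x) = 12 (g(r, x) = -3*(-4) = 12)
q(U) = 12
13*q(5) + 0 = 13*12 + 0 = 156 + 0 = 156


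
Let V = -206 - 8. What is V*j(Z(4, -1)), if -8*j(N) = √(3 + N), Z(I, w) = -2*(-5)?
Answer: 107*√13/4 ≈ 96.448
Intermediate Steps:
Z(I, w) = 10
j(N) = -√(3 + N)/8
V = -214
V*j(Z(4, -1)) = -(-107)*√(3 + 10)/4 = -(-107)*√13/4 = 107*√13/4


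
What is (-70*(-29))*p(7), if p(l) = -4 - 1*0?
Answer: -8120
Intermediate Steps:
p(l) = -4 (p(l) = -4 + 0 = -4)
(-70*(-29))*p(7) = -70*(-29)*(-4) = 2030*(-4) = -8120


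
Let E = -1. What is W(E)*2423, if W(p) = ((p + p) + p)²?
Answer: 21807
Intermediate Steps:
W(p) = 9*p² (W(p) = (2*p + p)² = (3*p)² = 9*p²)
W(E)*2423 = (9*(-1)²)*2423 = (9*1)*2423 = 9*2423 = 21807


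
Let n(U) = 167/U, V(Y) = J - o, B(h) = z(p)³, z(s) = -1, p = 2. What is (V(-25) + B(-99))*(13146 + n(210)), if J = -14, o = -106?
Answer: 35890751/30 ≈ 1.1964e+6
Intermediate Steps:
B(h) = -1 (B(h) = (-1)³ = -1)
V(Y) = 92 (V(Y) = -14 - 1*(-106) = -14 + 106 = 92)
(V(-25) + B(-99))*(13146 + n(210)) = (92 - 1)*(13146 + 167/210) = 91*(13146 + 167*(1/210)) = 91*(13146 + 167/210) = 91*(2760827/210) = 35890751/30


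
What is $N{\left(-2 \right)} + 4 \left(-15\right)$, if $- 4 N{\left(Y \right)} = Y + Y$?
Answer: $-59$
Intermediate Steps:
$N{\left(Y \right)} = - \frac{Y}{2}$ ($N{\left(Y \right)} = - \frac{Y + Y}{4} = - \frac{2 Y}{4} = - \frac{Y}{2}$)
$N{\left(-2 \right)} + 4 \left(-15\right) = \left(- \frac{1}{2}\right) \left(-2\right) + 4 \left(-15\right) = 1 - 60 = -59$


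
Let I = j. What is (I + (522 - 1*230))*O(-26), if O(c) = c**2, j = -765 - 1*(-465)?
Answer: -5408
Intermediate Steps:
j = -300 (j = -765 + 465 = -300)
I = -300
(I + (522 - 1*230))*O(-26) = (-300 + (522 - 1*230))*(-26)**2 = (-300 + (522 - 230))*676 = (-300 + 292)*676 = -8*676 = -5408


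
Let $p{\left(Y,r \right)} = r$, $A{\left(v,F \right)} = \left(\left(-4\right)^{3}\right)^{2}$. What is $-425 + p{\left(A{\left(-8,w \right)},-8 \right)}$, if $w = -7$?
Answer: $-433$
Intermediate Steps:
$A{\left(v,F \right)} = 4096$ ($A{\left(v,F \right)} = \left(-64\right)^{2} = 4096$)
$-425 + p{\left(A{\left(-8,w \right)},-8 \right)} = -425 - 8 = -433$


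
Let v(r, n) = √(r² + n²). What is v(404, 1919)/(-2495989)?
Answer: -101*√377/2495989 ≈ -0.00078569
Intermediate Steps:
v(r, n) = √(n² + r²)
v(404, 1919)/(-2495989) = √(1919² + 404²)/(-2495989) = √(3682561 + 163216)*(-1/2495989) = √3845777*(-1/2495989) = (101*√377)*(-1/2495989) = -101*√377/2495989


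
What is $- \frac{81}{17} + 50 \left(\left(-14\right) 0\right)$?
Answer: $- \frac{81}{17} \approx -4.7647$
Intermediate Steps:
$- \frac{81}{17} + 50 \left(\left(-14\right) 0\right) = \left(-81\right) \frac{1}{17} + 50 \cdot 0 = - \frac{81}{17} + 0 = - \frac{81}{17}$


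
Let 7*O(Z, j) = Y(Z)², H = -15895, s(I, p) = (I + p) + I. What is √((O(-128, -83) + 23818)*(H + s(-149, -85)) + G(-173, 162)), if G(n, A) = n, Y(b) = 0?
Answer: I*√387709577 ≈ 19690.0*I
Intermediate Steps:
s(I, p) = p + 2*I
O(Z, j) = 0 (O(Z, j) = (⅐)*0² = (⅐)*0 = 0)
√((O(-128, -83) + 23818)*(H + s(-149, -85)) + G(-173, 162)) = √((0 + 23818)*(-15895 + (-85 + 2*(-149))) - 173) = √(23818*(-15895 + (-85 - 298)) - 173) = √(23818*(-15895 - 383) - 173) = √(23818*(-16278) - 173) = √(-387709404 - 173) = √(-387709577) = I*√387709577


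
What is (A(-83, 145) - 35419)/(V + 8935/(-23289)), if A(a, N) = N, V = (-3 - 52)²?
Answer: -410748093/35220145 ≈ -11.662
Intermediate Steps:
V = 3025 (V = (-55)² = 3025)
(A(-83, 145) - 35419)/(V + 8935/(-23289)) = (145 - 35419)/(3025 + 8935/(-23289)) = -35274/(3025 + 8935*(-1/23289)) = -35274/(3025 - 8935/23289) = -35274/70440290/23289 = -35274*23289/70440290 = -410748093/35220145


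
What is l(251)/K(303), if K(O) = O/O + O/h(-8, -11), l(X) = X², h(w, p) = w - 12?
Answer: -1260020/283 ≈ -4452.4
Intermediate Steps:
h(w, p) = -12 + w
K(O) = 1 - O/20 (K(O) = O/O + O/(-12 - 8) = 1 + O/(-20) = 1 + O*(-1/20) = 1 - O/20)
l(251)/K(303) = 251²/(1 - 1/20*303) = 63001/(1 - 303/20) = 63001/(-283/20) = 63001*(-20/283) = -1260020/283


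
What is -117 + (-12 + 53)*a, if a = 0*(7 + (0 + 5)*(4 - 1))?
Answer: -117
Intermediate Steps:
a = 0 (a = 0*(7 + 5*3) = 0*(7 + 15) = 0*22 = 0)
-117 + (-12 + 53)*a = -117 + (-12 + 53)*0 = -117 + 41*0 = -117 + 0 = -117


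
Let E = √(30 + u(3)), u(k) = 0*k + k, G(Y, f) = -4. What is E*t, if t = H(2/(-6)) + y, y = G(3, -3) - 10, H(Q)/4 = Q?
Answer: -46*√33/3 ≈ -88.083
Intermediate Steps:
u(k) = k (u(k) = 0 + k = k)
H(Q) = 4*Q
y = -14 (y = -4 - 10 = -14)
t = -46/3 (t = 4*(2/(-6)) - 14 = 4*(2*(-⅙)) - 14 = 4*(-⅓) - 14 = -4/3 - 14 = -46/3 ≈ -15.333)
E = √33 (E = √(30 + 3) = √33 ≈ 5.7446)
E*t = √33*(-46/3) = -46*√33/3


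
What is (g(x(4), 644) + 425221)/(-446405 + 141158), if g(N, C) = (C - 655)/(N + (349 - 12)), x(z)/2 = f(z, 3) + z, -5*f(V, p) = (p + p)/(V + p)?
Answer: -5129440538/3682194561 ≈ -1.3930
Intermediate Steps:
f(V, p) = -2*p/(5*(V + p)) (f(V, p) = -(p + p)/(5*(V + p)) = -2*p/(5*(V + p)))
x(z) = -12/(15 + 5*z) + 2*z (x(z) = 2*(-2*3/(5*z + 5*3) + z) = 2*(-2*3/(5*z + 15) + z) = 2*(-2*3/(15 + 5*z) + z) = 2*(-6/(15 + 5*z) + z) = 2*(z - 6/(15 + 5*z)) = -12/(15 + 5*z) + 2*z)
g(N, C) = (-655 + C)/(337 + N) (g(N, C) = (-655 + C)/(N + 337) = (-655 + C)/(337 + N))
(g(x(4), 644) + 425221)/(-446405 + 141158) = ((-655 + 644)/(337 + 2*(-6 + 5*4*(3 + 4))/(5*(3 + 4))) + 425221)/(-446405 + 141158) = (-11/(337 + (⅖)*(-6 + 5*4*7)/7) + 425221)/(-305247) = (-11/(337 + (⅖)*(⅐)*(-6 + 140)) + 425221)*(-1/305247) = (-11/(337 + (⅖)*(⅐)*134) + 425221)*(-1/305247) = (-11/(337 + 268/35) + 425221)*(-1/305247) = (-11/(12063/35) + 425221)*(-1/305247) = ((35/12063)*(-11) + 425221)*(-1/305247) = (-385/12063 + 425221)*(-1/305247) = (5129440538/12063)*(-1/305247) = -5129440538/3682194561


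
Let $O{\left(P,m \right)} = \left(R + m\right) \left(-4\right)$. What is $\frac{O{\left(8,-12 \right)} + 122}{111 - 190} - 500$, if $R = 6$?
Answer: $- \frac{39646}{79} \approx -501.85$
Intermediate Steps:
$O{\left(P,m \right)} = -24 - 4 m$ ($O{\left(P,m \right)} = \left(6 + m\right) \left(-4\right) = -24 - 4 m$)
$\frac{O{\left(8,-12 \right)} + 122}{111 - 190} - 500 = \frac{\left(-24 - -48\right) + 122}{111 - 190} - 500 = \frac{\left(-24 + 48\right) + 122}{-79} - 500 = \left(24 + 122\right) \left(- \frac{1}{79}\right) - 500 = 146 \left(- \frac{1}{79}\right) - 500 = - \frac{146}{79} - 500 = - \frac{39646}{79}$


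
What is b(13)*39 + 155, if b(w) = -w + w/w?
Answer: -313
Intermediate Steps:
b(w) = 1 - w (b(w) = -w + 1 = 1 - w)
b(13)*39 + 155 = (1 - 1*13)*39 + 155 = (1 - 13)*39 + 155 = -12*39 + 155 = -468 + 155 = -313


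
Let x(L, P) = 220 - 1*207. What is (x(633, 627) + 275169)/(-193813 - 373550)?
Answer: -275182/567363 ≈ -0.48502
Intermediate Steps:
x(L, P) = 13 (x(L, P) = 220 - 207 = 13)
(x(633, 627) + 275169)/(-193813 - 373550) = (13 + 275169)/(-193813 - 373550) = 275182/(-567363) = 275182*(-1/567363) = -275182/567363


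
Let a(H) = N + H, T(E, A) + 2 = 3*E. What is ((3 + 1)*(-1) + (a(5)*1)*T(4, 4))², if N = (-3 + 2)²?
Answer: 3136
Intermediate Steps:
T(E, A) = -2 + 3*E
N = 1 (N = (-1)² = 1)
a(H) = 1 + H
((3 + 1)*(-1) + (a(5)*1)*T(4, 4))² = ((3 + 1)*(-1) + ((1 + 5)*1)*(-2 + 3*4))² = (4*(-1) + (6*1)*(-2 + 12))² = (-4 + 6*10)² = (-4 + 60)² = 56² = 3136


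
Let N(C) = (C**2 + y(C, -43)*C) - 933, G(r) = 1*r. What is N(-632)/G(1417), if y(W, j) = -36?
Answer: 421243/1417 ≈ 297.28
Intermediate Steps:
G(r) = r
N(C) = -933 + C**2 - 36*C (N(C) = (C**2 - 36*C) - 933 = -933 + C**2 - 36*C)
N(-632)/G(1417) = (-933 + (-632)**2 - 36*(-632))/1417 = (-933 + 399424 + 22752)*(1/1417) = 421243*(1/1417) = 421243/1417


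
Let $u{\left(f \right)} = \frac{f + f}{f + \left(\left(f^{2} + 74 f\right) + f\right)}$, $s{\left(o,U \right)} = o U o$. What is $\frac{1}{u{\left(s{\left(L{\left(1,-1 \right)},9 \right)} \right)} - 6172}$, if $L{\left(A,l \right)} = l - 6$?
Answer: $- \frac{517}{3190922} \approx -0.00016202$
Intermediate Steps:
$L{\left(A,l \right)} = -6 + l$ ($L{\left(A,l \right)} = l - 6 = -6 + l$)
$s{\left(o,U \right)} = U o^{2}$ ($s{\left(o,U \right)} = U o o = U o^{2}$)
$u{\left(f \right)} = \frac{2 f}{f^{2} + 76 f}$ ($u{\left(f \right)} = \frac{2 f}{f + \left(f^{2} + 75 f\right)} = \frac{2 f}{f^{2} + 76 f}$)
$\frac{1}{u{\left(s{\left(L{\left(1,-1 \right)},9 \right)} \right)} - 6172} = \frac{1}{\frac{2}{76 + 9 \left(-6 - 1\right)^{2}} - 6172} = \frac{1}{\frac{2}{76 + 9 \left(-7\right)^{2}} - 6172} = \frac{1}{\frac{2}{76 + 9 \cdot 49} - 6172} = \frac{1}{\frac{2}{76 + 441} - 6172} = \frac{1}{\frac{2}{517} - 6172} = \frac{1}{- \frac{3190922}{517}} = - \frac{517}{3190922}$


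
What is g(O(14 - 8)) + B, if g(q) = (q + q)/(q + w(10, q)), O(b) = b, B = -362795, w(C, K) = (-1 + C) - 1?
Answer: -2539559/7 ≈ -3.6279e+5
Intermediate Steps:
w(C, K) = -2 + C
g(q) = 2*q/(8 + q) (g(q) = (q + q)/(q + (-2 + 10)) = (2*q)/(q + 8) = (2*q)/(8 + q) = 2*q/(8 + q))
g(O(14 - 8)) + B = 2*(14 - 8)/(8 + (14 - 8)) - 362795 = 2*6/(8 + 6) - 362795 = 2*6/14 - 362795 = 2*6*(1/14) - 362795 = 6/7 - 362795 = -2539559/7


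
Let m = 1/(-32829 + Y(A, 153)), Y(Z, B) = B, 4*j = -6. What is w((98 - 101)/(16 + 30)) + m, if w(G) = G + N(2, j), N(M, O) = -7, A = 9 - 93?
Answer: -5309873/751548 ≈ -7.0652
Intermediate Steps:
A = -84
j = -3/2 (j = (¼)*(-6) = -3/2 ≈ -1.5000)
w(G) = -7 + G (w(G) = G - 7 = -7 + G)
m = -1/32676 (m = 1/(-32829 + 153) = 1/(-32676) = -1/32676 ≈ -3.0603e-5)
w((98 - 101)/(16 + 30)) + m = (-7 + (98 - 101)/(16 + 30)) - 1/32676 = (-7 - 3/46) - 1/32676 = -325/46 - 1/32676 = -5309873/751548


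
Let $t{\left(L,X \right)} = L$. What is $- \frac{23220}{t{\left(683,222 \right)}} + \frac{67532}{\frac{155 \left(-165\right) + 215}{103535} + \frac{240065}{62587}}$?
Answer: $\frac{8524086026668312}{454056906279} \approx 18773.0$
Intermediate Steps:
$- \frac{23220}{t{\left(683,222 \right)}} + \frac{67532}{\frac{155 \left(-165\right) + 215}{103535} + \frac{240065}{62587}} = - \frac{23220}{683} + \frac{67532}{\frac{155 \left(-165\right) + 215}{103535} + \frac{240065}{62587}} = \left(-23220\right) \frac{1}{683} + \frac{67532}{\left(-25575 + 215\right) \frac{1}{103535} + 240065 \cdot \frac{1}{62587}} = - \frac{23220}{683} + \frac{67532}{\left(-25360\right) \frac{1}{103535} + \frac{34295}{8941}} = - \frac{23220}{683} + \frac{67532}{- \frac{5072}{20707} + \frac{34295}{8941}} = - \frac{23220}{683} + \frac{67532}{\frac{664797813}{185141287}} = - \frac{23220}{683} + 67532 \cdot \frac{185141287}{664797813} = - \frac{23220}{683} + \frac{12502961393684}{664797813} = \frac{8524086026668312}{454056906279}$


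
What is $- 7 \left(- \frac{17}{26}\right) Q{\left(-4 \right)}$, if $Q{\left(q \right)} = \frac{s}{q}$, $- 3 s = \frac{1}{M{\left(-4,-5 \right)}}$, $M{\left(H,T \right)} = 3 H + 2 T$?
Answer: $- \frac{119}{6864} \approx -0.017337$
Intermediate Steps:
$M{\left(H,T \right)} = 2 T + 3 H$
$s = \frac{1}{66}$ ($s = - \frac{1}{3 \left(2 \left(-5\right) + 3 \left(-4\right)\right)} = - \frac{1}{3 \left(-10 - 12\right)} = - \frac{1}{3 \left(-22\right)} = \left(- \frac{1}{3}\right) \left(- \frac{1}{22}\right) = \frac{1}{66} \approx 0.015152$)
$Q{\left(q \right)} = \frac{1}{66 q}$
$- 7 \left(- \frac{17}{26}\right) Q{\left(-4 \right)} = - 7 \left(- \frac{17}{26}\right) \frac{1}{66 \left(-4\right)} = - 7 \left(\left(-17\right) \frac{1}{26}\right) \frac{1}{66} \left(- \frac{1}{4}\right) = \left(-7\right) \left(- \frac{17}{26}\right) \left(- \frac{1}{264}\right) = \frac{119}{26} \left(- \frac{1}{264}\right) = - \frac{119}{6864}$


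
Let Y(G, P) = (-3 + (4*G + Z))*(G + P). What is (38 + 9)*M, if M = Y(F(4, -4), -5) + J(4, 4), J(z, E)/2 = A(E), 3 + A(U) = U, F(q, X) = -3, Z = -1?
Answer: 6110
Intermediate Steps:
A(U) = -3 + U
Y(G, P) = (-4 + 4*G)*(G + P) (Y(G, P) = (-3 + (4*G - 1))*(G + P) = (-3 + (-1 + 4*G))*(G + P) = (-4 + 4*G)*(G + P))
J(z, E) = -6 + 2*E (J(z, E) = 2*(-3 + E) = -6 + 2*E)
M = 130 (M = (-4*(-3) - 4*(-5) + 4*(-3)² + 4*(-3)*(-5)) + (-6 + 2*4) = (12 + 20 + 4*9 + 60) + (-6 + 8) = (12 + 20 + 36 + 60) + 2 = 128 + 2 = 130)
(38 + 9)*M = (38 + 9)*130 = 47*130 = 6110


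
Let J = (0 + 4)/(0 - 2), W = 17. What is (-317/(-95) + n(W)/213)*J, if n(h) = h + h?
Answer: -141502/20235 ≈ -6.9929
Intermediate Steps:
n(h) = 2*h
J = -2 (J = 4/(-2) = 4*(-1/2) = -2)
(-317/(-95) + n(W)/213)*J = (-317/(-95) + (2*17)/213)*(-2) = (-317*(-1/95) + 34*(1/213))*(-2) = (317/95 + 34/213)*(-2) = (70751/20235)*(-2) = -141502/20235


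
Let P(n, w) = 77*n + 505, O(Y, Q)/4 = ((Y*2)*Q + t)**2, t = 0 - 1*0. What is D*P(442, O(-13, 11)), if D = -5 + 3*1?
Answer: -69078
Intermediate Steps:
t = 0 (t = 0 + 0 = 0)
O(Y, Q) = 16*Q**2*Y**2 (O(Y, Q) = 4*((Y*2)*Q + 0)**2 = 4*((2*Y)*Q + 0)**2 = 4*(2*Q*Y + 0)**2 = 4*(2*Q*Y)**2 = 4*(4*Q**2*Y**2) = 16*Q**2*Y**2)
P(n, w) = 505 + 77*n
D = -2 (D = -5 + 3 = -2)
D*P(442, O(-13, 11)) = -2*(505 + 77*442) = -2*(505 + 34034) = -2*34539 = -69078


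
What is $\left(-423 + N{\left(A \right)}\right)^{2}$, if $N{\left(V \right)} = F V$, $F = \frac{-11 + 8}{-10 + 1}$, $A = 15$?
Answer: $174724$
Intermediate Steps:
$F = \frac{1}{3}$ ($F = - \frac{3}{-9} = \left(-3\right) \left(- \frac{1}{9}\right) = \frac{1}{3} \approx 0.33333$)
$N{\left(V \right)} = \frac{V}{3}$
$\left(-423 + N{\left(A \right)}\right)^{2} = \left(-423 + \frac{1}{3} \cdot 15\right)^{2} = \left(-423 + 5\right)^{2} = \left(-418\right)^{2} = 174724$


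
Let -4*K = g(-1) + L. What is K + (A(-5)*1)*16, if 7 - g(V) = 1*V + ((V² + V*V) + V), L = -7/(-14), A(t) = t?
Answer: -655/8 ≈ -81.875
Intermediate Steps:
L = ½ (L = -7*(-1/14) = ½ ≈ 0.50000)
g(V) = 7 - 2*V - 2*V² (g(V) = 7 - (1*V + ((V² + V*V) + V)) = 7 - (V + ((V² + V²) + V)) = 7 - (V + (2*V² + V)) = 7 - (V + (V + 2*V²)) = 7 - (2*V + 2*V²) = 7 + (-2*V - 2*V²) = 7 - 2*V - 2*V²)
K = -15/8 (K = -((7 - 2*(-1) - 2*(-1)²) + ½)/4 = -((7 + 2 - 2*1) + ½)/4 = -((7 + 2 - 2) + ½)/4 = -(7 + ½)/4 = -¼*15/2 = -15/8 ≈ -1.8750)
K + (A(-5)*1)*16 = -15/8 - 5*1*16 = -15/8 - 5*16 = -15/8 - 80 = -655/8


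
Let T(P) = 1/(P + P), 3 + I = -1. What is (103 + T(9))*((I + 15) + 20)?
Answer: 57505/18 ≈ 3194.7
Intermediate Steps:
I = -4 (I = -3 - 1 = -4)
T(P) = 1/(2*P)
(103 + T(9))*((I + 15) + 20) = (103 + (½)/9)*((-4 + 15) + 20) = (103 + (½)*(⅑))*(11 + 20) = (103 + 1/18)*31 = (1855/18)*31 = 57505/18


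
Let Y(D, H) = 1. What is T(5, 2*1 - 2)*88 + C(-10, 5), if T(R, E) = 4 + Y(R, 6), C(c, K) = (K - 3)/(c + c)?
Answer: 4399/10 ≈ 439.90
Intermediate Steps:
C(c, K) = (-3 + K)/(2*c) (C(c, K) = (-3 + K)/((2*c)) = (-3 + K)*(1/(2*c)) = (-3 + K)/(2*c))
T(R, E) = 5 (T(R, E) = 4 + 1 = 5)
T(5, 2*1 - 2)*88 + C(-10, 5) = 5*88 + (½)*(-3 + 5)/(-10) = 440 + (½)*(-⅒)*2 = 440 - ⅒ = 4399/10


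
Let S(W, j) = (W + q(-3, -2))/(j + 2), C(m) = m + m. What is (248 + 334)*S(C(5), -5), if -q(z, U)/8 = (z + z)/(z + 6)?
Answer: -5044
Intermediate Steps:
q(z, U) = -16*z/(6 + z) (q(z, U) = -8*(z + z)/(z + 6) = -8*2*z/(6 + z) = -16*z/(6 + z))
C(m) = 2*m
S(W, j) = (16 + W)/(2 + j) (S(W, j) = (W - 16*(-3)/(6 - 3))/(j + 2) = (W - 16*(-3)/3)/(2 + j) = (W - 16*(-3)*1/3)/(2 + j) = (W + 16)/(2 + j) = (16 + W)/(2 + j))
(248 + 334)*S(C(5), -5) = (248 + 334)*((16 + 2*5)/(2 - 5)) = 582*((16 + 10)/(-3)) = 582*(-1/3*26) = 582*(-26/3) = -5044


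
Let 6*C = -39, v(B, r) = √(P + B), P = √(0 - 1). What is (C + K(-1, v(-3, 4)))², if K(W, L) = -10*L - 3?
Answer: (19 + 20*√(-3 + I))²/4 ≈ -155.63 + 433.51*I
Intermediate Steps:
P = I (P = √(-1) = I ≈ 1.0*I)
v(B, r) = √(I + B)
C = -13/2 (C = (⅙)*(-39) = -13/2 ≈ -6.5000)
K(W, L) = -3 - 10*L
(C + K(-1, v(-3, 4)))² = (-13/2 + (-3 - 10*√(I - 3)))² = (-13/2 + (-3 - 10*√(-3 + I)))² = (-19/2 - 10*√(-3 + I))²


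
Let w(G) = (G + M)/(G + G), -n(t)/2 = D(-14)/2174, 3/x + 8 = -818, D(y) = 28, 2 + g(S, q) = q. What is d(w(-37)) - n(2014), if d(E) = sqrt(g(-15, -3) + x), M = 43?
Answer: 28/1087 + I*sqrt(3413858)/826 ≈ 0.025759 + 2.2369*I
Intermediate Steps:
g(S, q) = -2 + q
x = -3/826 (x = 3/(-8 - 818) = 3/(-826) = 3*(-1/826) = -3/826 ≈ -0.0036320)
n(t) = -28/1087 (n(t) = -56/2174 = -2*14/1087 = -28/1087)
w(G) = (43 + G)/(2*G) (w(G) = (G + 43)/(G + G) = (43 + G)/((2*G)) = (43 + G)*(1/(2*G)) = (43 + G)/(2*G))
d(E) = I*sqrt(3413858)/826 (d(E) = sqrt((-2 - 3) - 3/826) = sqrt(-5 - 3/826) = sqrt(-4133/826) = I*sqrt(3413858)/826)
d(w(-37)) - n(2014) = I*sqrt(3413858)/826 - 1*(-28/1087) = I*sqrt(3413858)/826 + 28/1087 = 28/1087 + I*sqrt(3413858)/826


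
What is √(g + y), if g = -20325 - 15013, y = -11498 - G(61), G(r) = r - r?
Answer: 6*I*√1301 ≈ 216.42*I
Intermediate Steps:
G(r) = 0
y = -11498 (y = -11498 - 1*0 = -11498 + 0 = -11498)
g = -35338
√(g + y) = √(-35338 - 11498) = √(-46836) = 6*I*√1301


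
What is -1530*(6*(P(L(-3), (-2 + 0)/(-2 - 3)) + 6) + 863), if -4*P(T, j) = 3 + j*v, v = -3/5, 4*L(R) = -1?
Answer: -6845679/5 ≈ -1.3691e+6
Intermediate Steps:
L(R) = -¼ (L(R) = (¼)*(-1) = -¼)
v = -⅗ (v = -3*⅕ = -⅗ ≈ -0.60000)
P(T, j) = -¾ + 3*j/20 (P(T, j) = -(3 + j*(-⅗))/4 = -(3 - 3*j/5)/4 = -¾ + 3*j/20)
-1530*(6*(P(L(-3), (-2 + 0)/(-2 - 3)) + 6) + 863) = -1530*(6*((-¾ + 3*((-2 + 0)/(-2 - 3))/20) + 6) + 863) = -1530*(6*((-¾ + 3*(-2/(-5))/20) + 6) + 863) = -1530*(6*((-¾ + 3*(-2*(-⅕))/20) + 6) + 863) = -1530*(6*((-¾ + (3/20)*(⅖)) + 6) + 863) = -1530*(6*((-¾ + 3/50) + 6) + 863) = -1530*(6*(-69/100 + 6) + 863) = -1530*(6*(531/100) + 863) = -1530*(1593/50 + 863) = -1530*44743/50 = -6845679/5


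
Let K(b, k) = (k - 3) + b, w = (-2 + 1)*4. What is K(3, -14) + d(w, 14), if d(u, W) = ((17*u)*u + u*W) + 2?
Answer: 204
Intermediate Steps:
w = -4 (w = -1*4 = -4)
d(u, W) = 2 + 17*u² + W*u (d(u, W) = (17*u² + W*u) + 2 = 2 + 17*u² + W*u)
K(b, k) = -3 + b + k (K(b, k) = (-3 + k) + b = -3 + b + k)
K(3, -14) + d(w, 14) = (-3 + 3 - 14) + (2 + 17*(-4)² + 14*(-4)) = -14 + (2 + 17*16 - 56) = -14 + (2 + 272 - 56) = -14 + 218 = 204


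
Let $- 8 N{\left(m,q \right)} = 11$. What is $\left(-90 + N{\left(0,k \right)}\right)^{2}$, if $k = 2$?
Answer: $\frac{534361}{64} \approx 8349.4$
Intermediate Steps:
$N{\left(m,q \right)} = - \frac{11}{8}$ ($N{\left(m,q \right)} = \left(- \frac{1}{8}\right) 11 = - \frac{11}{8}$)
$\left(-90 + N{\left(0,k \right)}\right)^{2} = \left(-90 - \frac{11}{8}\right)^{2} = \left(- \frac{731}{8}\right)^{2} = \frac{534361}{64}$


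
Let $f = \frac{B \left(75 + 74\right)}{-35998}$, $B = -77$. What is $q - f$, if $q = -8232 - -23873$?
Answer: $\frac{563033245}{35998} \approx 15641.0$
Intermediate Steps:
$f = \frac{11473}{35998}$ ($f = \frac{\left(-77\right) \left(75 + 74\right)}{-35998} = \left(-77\right) 149 \left(- \frac{1}{35998}\right) = \left(-11473\right) \left(- \frac{1}{35998}\right) = \frac{11473}{35998} \approx 0.31871$)
$q = 15641$ ($q = -8232 + 23873 = 15641$)
$q - f = 15641 - \frac{11473}{35998} = \frac{563033245}{35998}$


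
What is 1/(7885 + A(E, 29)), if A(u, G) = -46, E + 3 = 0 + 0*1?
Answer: 1/7839 ≈ 0.00012757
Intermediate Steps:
E = -3 (E = -3 + (0 + 0*1) = -3 + (0 + 0) = -3 + 0 = -3)
1/(7885 + A(E, 29)) = 1/(7885 - 46) = 1/7839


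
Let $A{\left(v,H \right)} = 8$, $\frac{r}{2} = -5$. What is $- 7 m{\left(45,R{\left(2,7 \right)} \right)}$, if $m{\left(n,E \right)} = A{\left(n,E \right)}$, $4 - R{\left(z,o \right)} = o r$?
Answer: $-56$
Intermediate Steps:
$r = -10$ ($r = 2 \left(-5\right) = -10$)
$R{\left(z,o \right)} = 4 + 10 o$ ($R{\left(z,o \right)} = 4 - o \left(-10\right) = 4 - - 10 o = 4 + 10 o$)
$m{\left(n,E \right)} = 8$
$- 7 m{\left(45,R{\left(2,7 \right)} \right)} = \left(-7\right) 8 = -56$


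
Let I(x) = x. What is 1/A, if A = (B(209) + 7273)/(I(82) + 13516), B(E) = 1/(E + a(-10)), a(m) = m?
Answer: 1353001/723664 ≈ 1.8697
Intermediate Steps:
B(E) = 1/(-10 + E) (B(E) = 1/(E - 10) = 1/(-10 + E))
A = 723664/1353001 (A = (1/(-10 + 209) + 7273)/(82 + 13516) = (1/199 + 7273)/13598 = (1/199 + 7273)*(1/13598) = (1447328/199)*(1/13598) = 723664/1353001 ≈ 0.53486)
1/A = 1/(723664/1353001) = 1353001/723664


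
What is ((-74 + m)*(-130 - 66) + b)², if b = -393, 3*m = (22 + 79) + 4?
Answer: 52577001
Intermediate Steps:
m = 35 (m = ((22 + 79) + 4)/3 = (101 + 4)/3 = (⅓)*105 = 35)
((-74 + m)*(-130 - 66) + b)² = ((-74 + 35)*(-130 - 66) - 393)² = (-39*(-196) - 393)² = (7644 - 393)² = 7251² = 52577001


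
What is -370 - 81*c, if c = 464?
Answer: -37954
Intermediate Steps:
-370 - 81*c = -370 - 81*464 = -370 - 37584 = -37954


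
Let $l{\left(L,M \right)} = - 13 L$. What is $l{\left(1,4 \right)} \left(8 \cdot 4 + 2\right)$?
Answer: $-442$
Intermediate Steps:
$l{\left(1,4 \right)} \left(8 \cdot 4 + 2\right) = \left(-13\right) 1 \left(8 \cdot 4 + 2\right) = - 13 \left(32 + 2\right) = \left(-13\right) 34 = -442$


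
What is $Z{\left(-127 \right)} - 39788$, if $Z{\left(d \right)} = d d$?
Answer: $-23659$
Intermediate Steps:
$Z{\left(d \right)} = d^{2}$
$Z{\left(-127 \right)} - 39788 = \left(-127\right)^{2} - 39788 = 16129 - 39788 = -23659$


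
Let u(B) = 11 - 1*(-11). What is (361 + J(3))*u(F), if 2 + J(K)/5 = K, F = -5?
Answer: 8052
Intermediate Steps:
J(K) = -10 + 5*K
u(B) = 22 (u(B) = 11 + 11 = 22)
(361 + J(3))*u(F) = (361 + (-10 + 5*3))*22 = (361 + (-10 + 15))*22 = (361 + 5)*22 = 366*22 = 8052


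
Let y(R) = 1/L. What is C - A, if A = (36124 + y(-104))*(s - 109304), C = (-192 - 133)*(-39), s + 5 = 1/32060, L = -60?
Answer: 7595698483673621/1923600 ≈ 3.9487e+9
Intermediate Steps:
s = -160299/32060 (s = -5 + 1/32060 = -160299/32060 ≈ -5.0000)
y(R) = -1/60 (y(R) = 1/(-60) = -1/60)
C = 12675 (C = -325*(-39) = 12675)
A = -7595674102043621/1923600 (A = (36124 - 1/60)*(-160299/32060 - 109304) = (2167439/60)*(-3504446539/32060) = -7595674102043621/1923600 ≈ -3.9487e+9)
C - A = 12675 - 1*(-7595674102043621/1923600) = 12675 + 7595674102043621/1923600 = 7595698483673621/1923600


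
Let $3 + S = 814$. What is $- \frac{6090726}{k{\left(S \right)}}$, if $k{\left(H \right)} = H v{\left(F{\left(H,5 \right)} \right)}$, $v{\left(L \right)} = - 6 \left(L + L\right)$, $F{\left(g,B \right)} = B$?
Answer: $\frac{1015121}{8110} \approx 125.17$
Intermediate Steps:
$S = 811$ ($S = -3 + 814 = 811$)
$v{\left(L \right)} = - 12 L$ ($v{\left(L \right)} = - 6 \cdot 2 L = - 12 L$)
$k{\left(H \right)} = - 60 H$ ($k{\left(H \right)} = H \left(\left(-12\right) 5\right) = H \left(-60\right) = - 60 H$)
$- \frac{6090726}{k{\left(S \right)}} = - \frac{6090726}{\left(-60\right) 811} = - \frac{6090726}{-48660} = \left(-6090726\right) \left(- \frac{1}{48660}\right) = \frac{1015121}{8110}$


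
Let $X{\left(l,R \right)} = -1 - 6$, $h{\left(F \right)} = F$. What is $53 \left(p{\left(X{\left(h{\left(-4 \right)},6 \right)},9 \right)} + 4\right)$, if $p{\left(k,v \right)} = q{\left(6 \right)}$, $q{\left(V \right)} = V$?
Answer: $530$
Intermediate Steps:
$X{\left(l,R \right)} = -7$ ($X{\left(l,R \right)} = -1 - 6 = -7$)
$p{\left(k,v \right)} = 6$
$53 \left(p{\left(X{\left(h{\left(-4 \right)},6 \right)},9 \right)} + 4\right) = 53 \left(6 + 4\right) = 53 \cdot 10 = 530$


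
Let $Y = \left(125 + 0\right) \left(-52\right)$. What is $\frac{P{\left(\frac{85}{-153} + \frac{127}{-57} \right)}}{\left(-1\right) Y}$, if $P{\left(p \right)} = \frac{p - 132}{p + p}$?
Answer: $\frac{2881}{773500} \approx 0.0037246$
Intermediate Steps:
$Y = -6500$ ($Y = 125 \left(-52\right) = -6500$)
$P{\left(p \right)} = \frac{-132 + p}{2 p}$
$\frac{P{\left(\frac{85}{-153} + \frac{127}{-57} \right)}}{\left(-1\right) Y} = \frac{\frac{1}{2} \frac{1}{\frac{85}{-153} + \frac{127}{-57}} \left(-132 + \left(\frac{85}{-153} + \frac{127}{-57}\right)\right)}{\left(-1\right) \left(-6500\right)} = \frac{\frac{1}{2} \frac{1}{85 \left(- \frac{1}{153}\right) + 127 \left(- \frac{1}{57}\right)} \left(-132 + \left(85 \left(- \frac{1}{153}\right) + 127 \left(- \frac{1}{57}\right)\right)\right)}{6500} = \frac{-132 - \frac{476}{171}}{2 \left(- \frac{5}{9} - \frac{127}{57}\right)} \frac{1}{6500} = \frac{-132 - \frac{476}{171}}{2 \left(- \frac{476}{171}\right)} \frac{1}{6500} = \frac{1}{2} \left(- \frac{171}{476}\right) \left(- \frac{23048}{171}\right) \frac{1}{6500} = \frac{2881}{119} \cdot \frac{1}{6500} = \frac{2881}{773500}$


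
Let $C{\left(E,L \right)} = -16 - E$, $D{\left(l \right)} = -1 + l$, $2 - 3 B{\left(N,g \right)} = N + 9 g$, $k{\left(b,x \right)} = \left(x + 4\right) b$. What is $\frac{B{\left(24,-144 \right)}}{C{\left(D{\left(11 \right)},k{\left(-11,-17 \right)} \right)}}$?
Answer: $- \frac{49}{3} \approx -16.333$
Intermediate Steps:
$k{\left(b,x \right)} = b \left(4 + x\right)$ ($k{\left(b,x \right)} = \left(4 + x\right) b = b \left(4 + x\right)$)
$B{\left(N,g \right)} = \frac{2}{3} - 3 g - \frac{N}{3}$ ($B{\left(N,g \right)} = \frac{2}{3} - \frac{N + 9 g}{3} = \frac{2}{3} - \left(3 g + \frac{N}{3}\right) = \frac{2}{3} - 3 g - \frac{N}{3}$)
$\frac{B{\left(24,-144 \right)}}{C{\left(D{\left(11 \right)},k{\left(-11,-17 \right)} \right)}} = \frac{\frac{2}{3} - -432 - 8}{-16 - \left(-1 + 11\right)} = \frac{\frac{2}{3} + 432 - 8}{-16 - 10} = \frac{1274}{3 \left(-16 - 10\right)} = \frac{1274}{3 \left(-26\right)} = \frac{1274}{3} \left(- \frac{1}{26}\right) = - \frac{49}{3}$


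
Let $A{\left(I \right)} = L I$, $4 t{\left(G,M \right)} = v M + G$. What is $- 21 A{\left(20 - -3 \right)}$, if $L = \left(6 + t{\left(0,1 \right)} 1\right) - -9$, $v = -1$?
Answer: $- \frac{28497}{4} \approx -7124.3$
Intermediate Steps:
$t{\left(G,M \right)} = - \frac{M}{4} + \frac{G}{4}$ ($t{\left(G,M \right)} = \frac{- M + G}{4} = \frac{G - M}{4} = - \frac{M}{4} + \frac{G}{4}$)
$L = \frac{59}{4}$ ($L = \left(6 + \left(\left(- \frac{1}{4}\right) 1 + \frac{1}{4} \cdot 0\right) 1\right) - -9 = \left(6 + \left(- \frac{1}{4} + 0\right) 1\right) + 9 = \left(6 - \frac{1}{4}\right) + 9 = \frac{23}{4} + 9 = \frac{59}{4} \approx 14.75$)
$A{\left(I \right)} = \frac{59 I}{4}$
$- 21 A{\left(20 - -3 \right)} = - 21 \frac{59 \left(20 - -3\right)}{4} = - 21 \frac{59 \left(20 + 3\right)}{4} = - 21 \cdot \frac{59}{4} \cdot 23 = \left(-21\right) \frac{1357}{4} = - \frac{28497}{4}$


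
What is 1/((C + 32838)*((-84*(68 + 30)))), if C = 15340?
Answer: -1/396601296 ≈ -2.5214e-9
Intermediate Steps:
1/((C + 32838)*((-84*(68 + 30)))) = 1/((15340 + 32838)*((-84*(68 + 30)))) = 1/(48178*((-84*98))) = (1/48178)/(-8232) = (1/48178)*(-1/8232) = -1/396601296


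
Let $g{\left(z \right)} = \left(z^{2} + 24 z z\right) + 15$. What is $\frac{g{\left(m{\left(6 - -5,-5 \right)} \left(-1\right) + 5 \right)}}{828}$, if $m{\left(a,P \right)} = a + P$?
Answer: $\frac{10}{207} \approx 0.048309$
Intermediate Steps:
$m{\left(a,P \right)} = P + a$
$g{\left(z \right)} = 15 + 25 z^{2}$ ($g{\left(z \right)} = \left(z^{2} + 24 z^{2}\right) + 15 = 25 z^{2} + 15 = 15 + 25 z^{2}$)
$\frac{g{\left(m{\left(6 - -5,-5 \right)} \left(-1\right) + 5 \right)}}{828} = \frac{15 + 25 \left(\left(-5 + \left(6 - -5\right)\right) \left(-1\right) + 5\right)^{2}}{828} = \left(15 + 25 \left(\left(-5 + \left(6 + 5\right)\right) \left(-1\right) + 5\right)^{2}\right) \frac{1}{828} = \left(15 + 25 \left(\left(-5 + 11\right) \left(-1\right) + 5\right)^{2}\right) \frac{1}{828} = \left(15 + 25 \left(6 \left(-1\right) + 5\right)^{2}\right) \frac{1}{828} = \left(15 + 25 \left(-6 + 5\right)^{2}\right) \frac{1}{828} = \left(15 + 25 \left(-1\right)^{2}\right) \frac{1}{828} = \left(15 + 25 \cdot 1\right) \frac{1}{828} = \left(15 + 25\right) \frac{1}{828} = 40 \cdot \frac{1}{828} = \frac{10}{207}$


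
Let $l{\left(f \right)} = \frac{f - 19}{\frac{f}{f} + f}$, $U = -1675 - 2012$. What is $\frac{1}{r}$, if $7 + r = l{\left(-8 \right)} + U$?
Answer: $- \frac{7}{25831} \approx -0.00027099$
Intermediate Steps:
$U = -3687$ ($U = -1675 - 2012 = -3687$)
$l{\left(f \right)} = \frac{-19 + f}{1 + f}$
$r = - \frac{25831}{7}$ ($r = -7 - \left(3687 - \frac{-19 - 8}{1 - 8}\right) = -7 - \left(3687 - \frac{1}{-7} \left(-27\right)\right) = -7 - \frac{25782}{7} = - \frac{25831}{7} \approx -3690.1$)
$\frac{1}{r} = \frac{1}{- \frac{25831}{7}} = - \frac{7}{25831}$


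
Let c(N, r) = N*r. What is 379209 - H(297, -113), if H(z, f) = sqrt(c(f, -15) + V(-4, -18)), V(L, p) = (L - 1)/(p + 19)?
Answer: 379209 - 13*sqrt(10) ≈ 3.7917e+5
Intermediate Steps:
V(L, p) = (-1 + L)/(19 + p)
H(z, f) = sqrt(-5 - 15*f) (H(z, f) = sqrt(f*(-15) + (-1 - 4)/(19 - 18)) = sqrt(-15*f - 5/1) = sqrt(-15*f + 1*(-5)) = sqrt(-15*f - 5) = sqrt(-5 - 15*f))
379209 - H(297, -113) = 379209 - sqrt(-5 - 15*(-113)) = 379209 - sqrt(-5 + 1695) = 379209 - sqrt(1690) = 379209 - 13*sqrt(10)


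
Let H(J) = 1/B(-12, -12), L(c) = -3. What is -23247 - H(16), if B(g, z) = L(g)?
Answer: -69740/3 ≈ -23247.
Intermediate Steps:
B(g, z) = -3
H(J) = -1/3 (H(J) = 1/(-3) = -1/3)
-23247 - H(16) = -23247 - 1*(-1/3) = -23247 + 1/3 = -69740/3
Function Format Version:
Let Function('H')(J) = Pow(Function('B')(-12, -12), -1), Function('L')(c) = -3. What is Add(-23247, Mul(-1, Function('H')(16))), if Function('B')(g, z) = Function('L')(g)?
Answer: Rational(-69740, 3) ≈ -23247.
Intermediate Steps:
Function('B')(g, z) = -3
Function('H')(J) = Rational(-1, 3) (Function('H')(J) = Pow(-3, -1) = Rational(-1, 3))
Add(-23247, Mul(-1, Function('H')(16))) = Add(-23247, Mul(-1, Rational(-1, 3))) = Add(-23247, Rational(1, 3)) = Rational(-69740, 3)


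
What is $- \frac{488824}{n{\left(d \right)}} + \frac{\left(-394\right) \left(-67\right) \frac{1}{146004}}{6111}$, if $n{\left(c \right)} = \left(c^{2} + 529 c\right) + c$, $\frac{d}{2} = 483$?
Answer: $- \frac{14107967969}{41711773257} \approx -0.33822$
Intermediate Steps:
$d = 966$ ($d = 2 \cdot 483 = 966$)
$n{\left(c \right)} = c^{2} + 530 c$
$- \frac{488824}{n{\left(d \right)}} + \frac{\left(-394\right) \left(-67\right) \frac{1}{146004}}{6111} = - \frac{488824}{966 \left(530 + 966\right)} + \frac{\left(-394\right) \left(-67\right) \frac{1}{146004}}{6111} = - \frac{488824}{966 \cdot 1496} + 26398 \cdot \frac{1}{146004} \cdot \frac{1}{6111} = - \frac{488824}{1445136} + \frac{13199}{73002} \cdot \frac{1}{6111} = \left(-488824\right) \frac{1}{1445136} + \frac{13199}{446115222} = - \frac{8729}{25806} + \frac{13199}{446115222} = - \frac{14107967969}{41711773257}$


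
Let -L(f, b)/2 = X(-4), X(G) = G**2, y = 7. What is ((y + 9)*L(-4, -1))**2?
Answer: 262144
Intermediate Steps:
L(f, b) = -32 (L(f, b) = -2*(-4)**2 = -2*16 = -32)
((y + 9)*L(-4, -1))**2 = ((7 + 9)*(-32))**2 = (16*(-32))**2 = (-512)**2 = 262144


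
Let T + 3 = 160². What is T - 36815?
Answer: -11218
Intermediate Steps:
T = 25597 (T = -3 + 160² = -3 + 25600 = 25597)
T - 36815 = 25597 - 36815 = -11218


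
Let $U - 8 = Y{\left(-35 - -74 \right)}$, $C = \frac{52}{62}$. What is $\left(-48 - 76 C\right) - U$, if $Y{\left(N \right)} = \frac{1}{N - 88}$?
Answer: $- \frac{181857}{1519} \approx -119.72$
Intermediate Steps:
$C = \frac{26}{31}$ ($C = 52 \cdot \frac{1}{62} = \frac{26}{31} \approx 0.83871$)
$Y{\left(N \right)} = \frac{1}{-88 + N}$
$U = \frac{391}{49}$ ($U = 8 + \frac{1}{-88 - -39} = 8 + \frac{1}{-88 + \left(-35 + 74\right)} = 8 + \frac{1}{-88 + 39} = 8 + \frac{1}{-49} = 8 - \frac{1}{49} = \frac{391}{49} \approx 7.9796$)
$\left(-48 - 76 C\right) - U = \left(-48 - \frac{1976}{31}\right) - \frac{391}{49} = - \frac{3464}{31} - \frac{391}{49} = - \frac{181857}{1519}$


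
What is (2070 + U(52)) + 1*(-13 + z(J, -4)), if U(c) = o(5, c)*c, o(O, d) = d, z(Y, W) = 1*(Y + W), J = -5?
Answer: 4752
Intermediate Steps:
z(Y, W) = W + Y (z(Y, W) = 1*(W + Y) = W + Y)
U(c) = c² (U(c) = c*c = c²)
(2070 + U(52)) + 1*(-13 + z(J, -4)) = (2070 + 52²) + 1*(-13 + (-4 - 5)) = (2070 + 2704) + 1*(-13 - 9) = 4774 + 1*(-22) = 4774 - 22 = 4752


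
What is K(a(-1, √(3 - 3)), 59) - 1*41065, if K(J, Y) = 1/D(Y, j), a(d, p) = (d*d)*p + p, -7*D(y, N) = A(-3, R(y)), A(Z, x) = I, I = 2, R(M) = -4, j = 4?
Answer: -82137/2 ≈ -41069.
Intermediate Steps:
A(Z, x) = 2
D(y, N) = -2/7 (D(y, N) = -⅐*2 = -2/7)
a(d, p) = p + p*d² (a(d, p) = d²*p + p = p*d² + p = p + p*d²)
K(J, Y) = -7/2 (K(J, Y) = 1/(-2/7) = -7/2)
K(a(-1, √(3 - 3)), 59) - 1*41065 = -7/2 - 1*41065 = -7/2 - 41065 = -82137/2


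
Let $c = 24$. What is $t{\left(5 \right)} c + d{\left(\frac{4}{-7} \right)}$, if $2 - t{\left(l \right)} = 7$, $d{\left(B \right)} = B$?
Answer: $- \frac{844}{7} \approx -120.57$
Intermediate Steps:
$t{\left(l \right)} = -5$ ($t{\left(l \right)} = 2 - 7 = -5$)
$t{\left(5 \right)} c + d{\left(\frac{4}{-7} \right)} = \left(-5\right) 24 + \frac{4}{-7} = -120 + 4 \left(- \frac{1}{7}\right) = -120 - \frac{4}{7} = - \frac{844}{7}$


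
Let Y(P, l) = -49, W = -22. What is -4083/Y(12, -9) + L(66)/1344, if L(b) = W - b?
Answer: 97915/1176 ≈ 83.261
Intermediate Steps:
L(b) = -22 - b
-4083/Y(12, -9) + L(66)/1344 = -4083/(-49) + (-22 - 1*66)/1344 = -4083*(-1/49) + (-22 - 66)*(1/1344) = 4083/49 - 88*1/1344 = 4083/49 - 11/168 = 97915/1176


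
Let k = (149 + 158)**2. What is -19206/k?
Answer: -19206/94249 ≈ -0.20378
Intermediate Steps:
k = 94249 (k = 307**2 = 94249)
-19206/k = -19206/94249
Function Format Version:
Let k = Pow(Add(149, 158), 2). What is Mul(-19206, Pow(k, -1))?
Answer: Rational(-19206, 94249) ≈ -0.20378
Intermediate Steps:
k = 94249 (k = Pow(307, 2) = 94249)
Mul(-19206, Pow(k, -1)) = Mul(-19206, Pow(94249, -1)) = Mul(-19206, Rational(1, 94249)) = Rational(-19206, 94249)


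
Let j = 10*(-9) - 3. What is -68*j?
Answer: 6324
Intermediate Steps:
j = -93 (j = -90 - 3 = -93)
-68*j = -68*(-93) = 6324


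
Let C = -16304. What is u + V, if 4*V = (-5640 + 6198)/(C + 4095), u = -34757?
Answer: -848696705/24418 ≈ -34757.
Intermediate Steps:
V = -279/24418 (V = ((-5640 + 6198)/(-16304 + 4095))/4 = (558/(-12209))/4 = (558*(-1/12209))/4 = (¼)*(-558/12209) = -279/24418 ≈ -0.011426)
u + V = -34757 - 279/24418 = -848696705/24418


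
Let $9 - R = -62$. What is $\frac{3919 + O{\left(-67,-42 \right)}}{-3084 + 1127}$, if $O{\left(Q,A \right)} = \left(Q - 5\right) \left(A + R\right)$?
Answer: $- \frac{1831}{1957} \approx -0.93562$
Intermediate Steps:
$R = 71$ ($R = 9 - -62 = 9 + 62 = 71$)
$O{\left(Q,A \right)} = \left(-5 + Q\right) \left(71 + A\right)$ ($O{\left(Q,A \right)} = \left(Q - 5\right) \left(A + 71\right) = \left(-5 + Q\right) \left(71 + A\right)$)
$\frac{3919 + O{\left(-67,-42 \right)}}{-3084 + 1127} = \frac{3919 - 2088}{-3084 + 1127} = \frac{3919 + \left(-355 + 210 - 4757 + 2814\right)}{-1957} = \left(3919 - 2088\right) \left(- \frac{1}{1957}\right) = 1831 \left(- \frac{1}{1957}\right) = - \frac{1831}{1957}$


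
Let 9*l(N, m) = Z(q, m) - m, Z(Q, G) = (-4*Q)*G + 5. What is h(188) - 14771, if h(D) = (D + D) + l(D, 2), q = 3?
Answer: -43192/3 ≈ -14397.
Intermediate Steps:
Z(Q, G) = 5 - 4*G*Q (Z(Q, G) = -4*G*Q + 5 = 5 - 4*G*Q)
l(N, m) = 5/9 - 13*m/9 (l(N, m) = ((5 - 4*m*3) - m)/9 = ((5 - 12*m) - m)/9 = (5 - 13*m)/9 = 5/9 - 13*m/9)
h(D) = -7/3 + 2*D (h(D) = (D + D) + (5/9 - 13/9*2) = 2*D + (5/9 - 26/9) = 2*D - 7/3 = -7/3 + 2*D)
h(188) - 14771 = (-7/3 + 2*188) - 14771 = (-7/3 + 376) - 14771 = 1121/3 - 14771 = -43192/3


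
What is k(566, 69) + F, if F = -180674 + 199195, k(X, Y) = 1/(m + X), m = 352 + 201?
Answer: 20725000/1119 ≈ 18521.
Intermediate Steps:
m = 553
k(X, Y) = 1/(553 + X)
F = 18521
k(566, 69) + F = 1/(553 + 566) + 18521 = 1/1119 + 18521 = 20725000/1119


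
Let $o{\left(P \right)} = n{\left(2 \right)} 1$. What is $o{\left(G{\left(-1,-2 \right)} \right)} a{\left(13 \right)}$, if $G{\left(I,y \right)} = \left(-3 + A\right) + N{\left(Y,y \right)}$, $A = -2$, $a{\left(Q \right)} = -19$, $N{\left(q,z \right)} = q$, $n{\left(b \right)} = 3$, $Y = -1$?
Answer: $-57$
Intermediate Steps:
$G{\left(I,y \right)} = -6$ ($G{\left(I,y \right)} = \left(-3 - 2\right) - 1 = -5 - 1 = -6$)
$o{\left(P \right)} = 3$ ($o{\left(P \right)} = 3 \cdot 1 = 3$)
$o{\left(G{\left(-1,-2 \right)} \right)} a{\left(13 \right)} = 3 \left(-19\right) = -57$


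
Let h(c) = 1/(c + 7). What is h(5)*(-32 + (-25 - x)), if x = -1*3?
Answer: -9/2 ≈ -4.5000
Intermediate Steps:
x = -3
h(c) = 1/(7 + c)
h(5)*(-32 + (-25 - x)) = (-32 + (-25 - 1*(-3)))/(7 + 5) = (-32 + (-25 + 3))/12 = (-32 - 22)/12 = (1/12)*(-54) = -9/2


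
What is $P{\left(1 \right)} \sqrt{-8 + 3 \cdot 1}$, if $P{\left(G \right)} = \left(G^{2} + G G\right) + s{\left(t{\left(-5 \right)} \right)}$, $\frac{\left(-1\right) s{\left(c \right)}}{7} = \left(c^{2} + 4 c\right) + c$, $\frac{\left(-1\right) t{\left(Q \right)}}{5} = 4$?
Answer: $- 2098 i \sqrt{5} \approx - 4691.3 i$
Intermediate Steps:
$t{\left(Q \right)} = -20$ ($t{\left(Q \right)} = \left(-5\right) 4 = -20$)
$s{\left(c \right)} = - 35 c - 7 c^{2}$ ($s{\left(c \right)} = - 7 \left(\left(c^{2} + 4 c\right) + c\right) = - 7 \left(c^{2} + 5 c\right) = - 35 c - 7 c^{2}$)
$P{\left(G \right)} = -2100 + 2 G^{2}$ ($P{\left(G \right)} = \left(G^{2} + G G\right) - - 140 \left(5 - 20\right) = \left(G^{2} + G^{2}\right) - \left(-140\right) \left(-15\right) = 2 G^{2} - 2100 = -2100 + 2 G^{2}$)
$P{\left(1 \right)} \sqrt{-8 + 3 \cdot 1} = \left(-2100 + 2 \cdot 1^{2}\right) \sqrt{-8 + 3 \cdot 1} = \left(-2100 + 2 \cdot 1\right) \sqrt{-8 + 3} = \left(-2100 + 2\right) \sqrt{-5} = - 2098 i \sqrt{5}$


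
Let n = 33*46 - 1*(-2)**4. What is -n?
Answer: -1502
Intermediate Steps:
n = 1502 (n = 1518 - 1*16 = 1518 - 16 = 1502)
-n = -1*1502 = -1502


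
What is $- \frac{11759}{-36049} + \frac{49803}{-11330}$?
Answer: $- \frac{1662118877}{408435170} \approx -4.0695$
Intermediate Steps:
$- \frac{11759}{-36049} + \frac{49803}{-11330} = \left(-11759\right) \left(- \frac{1}{36049}\right) + 49803 \left(- \frac{1}{11330}\right) = \frac{11759}{36049} - \frac{49803}{11330} = - \frac{1662118877}{408435170}$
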